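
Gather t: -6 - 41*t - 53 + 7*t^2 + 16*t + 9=7*t^2 - 25*t - 50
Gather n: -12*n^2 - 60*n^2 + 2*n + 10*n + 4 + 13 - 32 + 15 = -72*n^2 + 12*n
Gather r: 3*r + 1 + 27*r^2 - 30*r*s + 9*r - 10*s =27*r^2 + r*(12 - 30*s) - 10*s + 1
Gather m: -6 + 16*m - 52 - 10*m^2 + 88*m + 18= -10*m^2 + 104*m - 40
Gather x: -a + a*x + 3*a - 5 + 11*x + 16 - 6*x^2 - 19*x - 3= 2*a - 6*x^2 + x*(a - 8) + 8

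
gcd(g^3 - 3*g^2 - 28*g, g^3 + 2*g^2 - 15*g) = g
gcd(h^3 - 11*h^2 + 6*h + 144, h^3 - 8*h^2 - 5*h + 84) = h + 3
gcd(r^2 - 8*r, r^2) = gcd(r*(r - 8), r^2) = r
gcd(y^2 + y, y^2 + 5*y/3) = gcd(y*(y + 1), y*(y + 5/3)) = y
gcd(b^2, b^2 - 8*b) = b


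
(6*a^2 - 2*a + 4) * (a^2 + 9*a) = 6*a^4 + 52*a^3 - 14*a^2 + 36*a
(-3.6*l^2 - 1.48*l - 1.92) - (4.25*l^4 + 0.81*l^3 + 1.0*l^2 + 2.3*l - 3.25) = -4.25*l^4 - 0.81*l^3 - 4.6*l^2 - 3.78*l + 1.33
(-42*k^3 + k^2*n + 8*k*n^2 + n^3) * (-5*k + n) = 210*k^4 - 47*k^3*n - 39*k^2*n^2 + 3*k*n^3 + n^4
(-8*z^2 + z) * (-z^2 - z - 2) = 8*z^4 + 7*z^3 + 15*z^2 - 2*z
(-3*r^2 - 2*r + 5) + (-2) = -3*r^2 - 2*r + 3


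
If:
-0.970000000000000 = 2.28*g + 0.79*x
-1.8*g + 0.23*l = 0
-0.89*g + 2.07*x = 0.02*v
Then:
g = -0.346491228070175*x - 0.425438596491228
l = -2.7116704805492*x - 3.32951945080092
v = 118.918859649123*x + 18.9320175438597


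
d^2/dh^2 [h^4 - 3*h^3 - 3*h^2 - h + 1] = 12*h^2 - 18*h - 6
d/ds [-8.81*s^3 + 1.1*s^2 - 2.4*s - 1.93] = -26.43*s^2 + 2.2*s - 2.4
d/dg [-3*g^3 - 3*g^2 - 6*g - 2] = -9*g^2 - 6*g - 6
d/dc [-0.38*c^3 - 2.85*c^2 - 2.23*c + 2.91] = -1.14*c^2 - 5.7*c - 2.23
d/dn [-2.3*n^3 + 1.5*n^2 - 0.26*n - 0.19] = -6.9*n^2 + 3.0*n - 0.26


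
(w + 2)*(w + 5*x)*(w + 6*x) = w^3 + 11*w^2*x + 2*w^2 + 30*w*x^2 + 22*w*x + 60*x^2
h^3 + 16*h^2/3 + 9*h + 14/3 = (h + 1)*(h + 2)*(h + 7/3)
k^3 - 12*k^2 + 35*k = k*(k - 7)*(k - 5)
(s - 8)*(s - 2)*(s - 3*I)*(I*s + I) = I*s^4 + 3*s^3 - 9*I*s^3 - 27*s^2 + 6*I*s^2 + 18*s + 16*I*s + 48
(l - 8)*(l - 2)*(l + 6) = l^3 - 4*l^2 - 44*l + 96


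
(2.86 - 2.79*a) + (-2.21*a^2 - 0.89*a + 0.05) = -2.21*a^2 - 3.68*a + 2.91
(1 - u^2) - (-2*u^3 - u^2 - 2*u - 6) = 2*u^3 + 2*u + 7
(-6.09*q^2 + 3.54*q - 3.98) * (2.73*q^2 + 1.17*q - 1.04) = -16.6257*q^4 + 2.5389*q^3 - 0.389999999999999*q^2 - 8.3382*q + 4.1392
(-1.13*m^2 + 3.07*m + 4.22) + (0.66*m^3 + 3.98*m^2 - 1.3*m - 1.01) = 0.66*m^3 + 2.85*m^2 + 1.77*m + 3.21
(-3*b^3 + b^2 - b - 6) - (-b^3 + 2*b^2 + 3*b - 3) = -2*b^3 - b^2 - 4*b - 3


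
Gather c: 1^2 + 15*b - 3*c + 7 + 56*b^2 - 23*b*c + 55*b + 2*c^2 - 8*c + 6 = 56*b^2 + 70*b + 2*c^2 + c*(-23*b - 11) + 14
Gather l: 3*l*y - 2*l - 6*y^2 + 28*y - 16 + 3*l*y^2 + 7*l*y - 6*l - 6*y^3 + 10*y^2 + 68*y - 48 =l*(3*y^2 + 10*y - 8) - 6*y^3 + 4*y^2 + 96*y - 64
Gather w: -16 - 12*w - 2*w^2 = -2*w^2 - 12*w - 16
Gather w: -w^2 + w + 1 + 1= -w^2 + w + 2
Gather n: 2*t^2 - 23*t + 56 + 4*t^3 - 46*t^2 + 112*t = 4*t^3 - 44*t^2 + 89*t + 56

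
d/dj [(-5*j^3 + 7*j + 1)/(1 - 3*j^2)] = (15*j^4 + 6*j^2 + 6*j + 7)/(9*j^4 - 6*j^2 + 1)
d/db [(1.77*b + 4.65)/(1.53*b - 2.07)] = (22.311288 - 16.490952*b)/(1.53*b - 2.07)^3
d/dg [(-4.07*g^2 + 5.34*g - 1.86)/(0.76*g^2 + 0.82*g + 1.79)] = (-7.3958*g^2 - 11.7434*g + 11.0838)/(0.5776*g^4 + 1.2464*g^3 + 3.3932*g^2 + 2.9356*g + 3.2041)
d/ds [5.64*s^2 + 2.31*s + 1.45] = 11.28*s + 2.31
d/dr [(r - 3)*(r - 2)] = 2*r - 5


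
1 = 1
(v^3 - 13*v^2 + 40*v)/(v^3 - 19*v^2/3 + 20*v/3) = 3*(v - 8)/(3*v - 4)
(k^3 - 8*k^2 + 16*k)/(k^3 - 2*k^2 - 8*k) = (k - 4)/(k + 2)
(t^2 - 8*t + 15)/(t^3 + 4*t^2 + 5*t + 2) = (t^2 - 8*t + 15)/(t^3 + 4*t^2 + 5*t + 2)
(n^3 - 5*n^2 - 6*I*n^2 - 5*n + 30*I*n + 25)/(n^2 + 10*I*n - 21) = (n^3 + n^2*(-5 - 6*I) + n*(-5 + 30*I) + 25)/(n^2 + 10*I*n - 21)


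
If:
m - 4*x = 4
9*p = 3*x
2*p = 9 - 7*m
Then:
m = 58/43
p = -19/86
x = -57/86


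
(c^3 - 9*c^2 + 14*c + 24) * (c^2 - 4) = c^5 - 9*c^4 + 10*c^3 + 60*c^2 - 56*c - 96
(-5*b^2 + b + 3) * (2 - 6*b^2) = 30*b^4 - 6*b^3 - 28*b^2 + 2*b + 6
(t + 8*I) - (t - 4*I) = 12*I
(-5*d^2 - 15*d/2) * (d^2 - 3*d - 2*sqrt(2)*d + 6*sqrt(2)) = -5*d^4 + 15*d^3/2 + 10*sqrt(2)*d^3 - 15*sqrt(2)*d^2 + 45*d^2/2 - 45*sqrt(2)*d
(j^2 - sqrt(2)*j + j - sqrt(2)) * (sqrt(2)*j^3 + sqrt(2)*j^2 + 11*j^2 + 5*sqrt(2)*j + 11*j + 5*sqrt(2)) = sqrt(2)*j^5 + 2*sqrt(2)*j^4 + 9*j^4 - 5*sqrt(2)*j^3 + 18*j^3 - 12*sqrt(2)*j^2 - j^2 - 20*j - 6*sqrt(2)*j - 10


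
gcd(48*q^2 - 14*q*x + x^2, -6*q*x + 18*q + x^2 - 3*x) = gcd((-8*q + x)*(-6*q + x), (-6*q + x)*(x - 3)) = -6*q + x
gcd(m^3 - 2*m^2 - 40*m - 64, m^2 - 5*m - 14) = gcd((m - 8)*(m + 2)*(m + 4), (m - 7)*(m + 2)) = m + 2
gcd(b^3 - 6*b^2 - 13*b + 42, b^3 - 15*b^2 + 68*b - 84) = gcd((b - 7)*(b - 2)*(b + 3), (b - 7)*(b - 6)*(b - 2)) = b^2 - 9*b + 14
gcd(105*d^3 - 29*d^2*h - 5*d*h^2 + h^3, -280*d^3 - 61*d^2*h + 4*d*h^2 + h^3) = 5*d + h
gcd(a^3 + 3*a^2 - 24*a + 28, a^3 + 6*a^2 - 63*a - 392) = a + 7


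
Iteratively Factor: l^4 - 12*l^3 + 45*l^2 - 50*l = (l - 2)*(l^3 - 10*l^2 + 25*l) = (l - 5)*(l - 2)*(l^2 - 5*l) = (l - 5)^2*(l - 2)*(l)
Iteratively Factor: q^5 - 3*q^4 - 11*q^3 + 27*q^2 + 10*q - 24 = (q - 4)*(q^4 + q^3 - 7*q^2 - q + 6) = (q - 4)*(q - 2)*(q^3 + 3*q^2 - q - 3) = (q - 4)*(q - 2)*(q - 1)*(q^2 + 4*q + 3) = (q - 4)*(q - 2)*(q - 1)*(q + 3)*(q + 1)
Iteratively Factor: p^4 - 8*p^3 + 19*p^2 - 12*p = (p - 3)*(p^3 - 5*p^2 + 4*p) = p*(p - 3)*(p^2 - 5*p + 4) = p*(p - 4)*(p - 3)*(p - 1)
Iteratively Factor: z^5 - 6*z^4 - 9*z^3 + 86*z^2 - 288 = (z - 4)*(z^4 - 2*z^3 - 17*z^2 + 18*z + 72) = (z - 4)*(z + 2)*(z^3 - 4*z^2 - 9*z + 36) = (z - 4)*(z + 2)*(z + 3)*(z^2 - 7*z + 12) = (z - 4)^2*(z + 2)*(z + 3)*(z - 3)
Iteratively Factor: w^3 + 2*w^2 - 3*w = (w)*(w^2 + 2*w - 3) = w*(w + 3)*(w - 1)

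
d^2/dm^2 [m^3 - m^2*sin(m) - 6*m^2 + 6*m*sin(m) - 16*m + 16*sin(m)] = m^2*sin(m) - 6*m*sin(m) - 4*m*cos(m) + 6*m - 18*sin(m) + 12*cos(m) - 12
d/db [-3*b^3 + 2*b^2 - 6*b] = -9*b^2 + 4*b - 6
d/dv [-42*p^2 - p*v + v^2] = -p + 2*v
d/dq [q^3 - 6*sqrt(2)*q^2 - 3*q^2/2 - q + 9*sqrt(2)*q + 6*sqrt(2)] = 3*q^2 - 12*sqrt(2)*q - 3*q - 1 + 9*sqrt(2)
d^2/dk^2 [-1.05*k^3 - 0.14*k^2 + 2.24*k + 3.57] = -6.3*k - 0.28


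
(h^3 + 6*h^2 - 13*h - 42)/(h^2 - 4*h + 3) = (h^2 + 9*h + 14)/(h - 1)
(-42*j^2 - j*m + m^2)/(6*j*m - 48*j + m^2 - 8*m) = (-7*j + m)/(m - 8)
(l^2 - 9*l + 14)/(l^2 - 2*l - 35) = (l - 2)/(l + 5)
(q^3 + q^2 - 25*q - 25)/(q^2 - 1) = (q^2 - 25)/(q - 1)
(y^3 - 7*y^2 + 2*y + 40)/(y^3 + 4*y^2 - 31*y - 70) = (y - 4)/(y + 7)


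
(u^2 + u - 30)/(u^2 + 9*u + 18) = (u - 5)/(u + 3)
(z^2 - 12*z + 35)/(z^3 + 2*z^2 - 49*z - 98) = (z - 5)/(z^2 + 9*z + 14)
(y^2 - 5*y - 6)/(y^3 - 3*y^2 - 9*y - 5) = (y - 6)/(y^2 - 4*y - 5)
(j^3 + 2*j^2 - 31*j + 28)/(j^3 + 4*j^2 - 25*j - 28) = (j - 1)/(j + 1)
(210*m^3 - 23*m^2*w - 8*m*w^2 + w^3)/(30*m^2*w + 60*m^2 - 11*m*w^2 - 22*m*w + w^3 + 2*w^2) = (-35*m^2 - 2*m*w + w^2)/(-5*m*w - 10*m + w^2 + 2*w)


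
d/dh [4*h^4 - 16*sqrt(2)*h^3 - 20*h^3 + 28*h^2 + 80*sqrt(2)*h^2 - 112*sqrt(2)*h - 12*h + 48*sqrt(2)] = 16*h^3 - 48*sqrt(2)*h^2 - 60*h^2 + 56*h + 160*sqrt(2)*h - 112*sqrt(2) - 12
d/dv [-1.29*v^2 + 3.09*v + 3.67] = 3.09 - 2.58*v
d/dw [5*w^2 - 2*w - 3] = 10*w - 2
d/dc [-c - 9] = -1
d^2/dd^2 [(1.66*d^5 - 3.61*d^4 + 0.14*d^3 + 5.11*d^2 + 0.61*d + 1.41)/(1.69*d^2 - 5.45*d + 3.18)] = (28.446756*d^7 - 265.251922*d^6 + 951.754326*d^5 - 1622.845122*d^4 + 1441.197916*d^3 - 593.237574*d^2 - 89.0959860000001*d + 193.098354)/(4.826809*d^6 - 46.697235*d^5 + 177.838869*d^4 - 337.614965*d^3 + 334.631718*d^2 - 165.33774*d + 32.157432)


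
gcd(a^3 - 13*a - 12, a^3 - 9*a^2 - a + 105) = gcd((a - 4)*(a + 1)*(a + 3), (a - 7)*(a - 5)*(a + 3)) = a + 3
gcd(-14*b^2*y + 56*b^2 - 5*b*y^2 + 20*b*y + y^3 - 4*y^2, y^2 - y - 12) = y - 4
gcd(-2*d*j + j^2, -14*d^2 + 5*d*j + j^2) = 2*d - j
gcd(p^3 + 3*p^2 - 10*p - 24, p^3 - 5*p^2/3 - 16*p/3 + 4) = p^2 - p - 6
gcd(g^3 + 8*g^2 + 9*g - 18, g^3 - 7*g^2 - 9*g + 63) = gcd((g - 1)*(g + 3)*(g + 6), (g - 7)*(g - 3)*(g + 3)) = g + 3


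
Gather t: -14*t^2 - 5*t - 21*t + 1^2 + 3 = -14*t^2 - 26*t + 4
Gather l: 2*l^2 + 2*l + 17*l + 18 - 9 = 2*l^2 + 19*l + 9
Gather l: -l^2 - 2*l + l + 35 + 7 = -l^2 - l + 42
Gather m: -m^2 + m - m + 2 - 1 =1 - m^2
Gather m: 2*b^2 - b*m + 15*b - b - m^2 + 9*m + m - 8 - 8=2*b^2 + 14*b - m^2 + m*(10 - b) - 16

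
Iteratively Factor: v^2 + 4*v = (v)*(v + 4)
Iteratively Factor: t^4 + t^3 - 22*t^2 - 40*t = (t + 4)*(t^3 - 3*t^2 - 10*t) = (t + 2)*(t + 4)*(t^2 - 5*t) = (t - 5)*(t + 2)*(t + 4)*(t)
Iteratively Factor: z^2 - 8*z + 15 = (z - 5)*(z - 3)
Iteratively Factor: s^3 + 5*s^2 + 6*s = (s + 2)*(s^2 + 3*s) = s*(s + 2)*(s + 3)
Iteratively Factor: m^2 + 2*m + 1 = (m + 1)*(m + 1)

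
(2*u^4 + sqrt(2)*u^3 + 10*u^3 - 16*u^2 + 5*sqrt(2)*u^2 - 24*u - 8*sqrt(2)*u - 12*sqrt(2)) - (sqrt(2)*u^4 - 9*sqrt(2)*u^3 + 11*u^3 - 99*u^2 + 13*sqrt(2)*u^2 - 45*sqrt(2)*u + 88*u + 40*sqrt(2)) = -sqrt(2)*u^4 + 2*u^4 - u^3 + 10*sqrt(2)*u^3 - 8*sqrt(2)*u^2 + 83*u^2 - 112*u + 37*sqrt(2)*u - 52*sqrt(2)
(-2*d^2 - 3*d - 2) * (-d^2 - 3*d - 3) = 2*d^4 + 9*d^3 + 17*d^2 + 15*d + 6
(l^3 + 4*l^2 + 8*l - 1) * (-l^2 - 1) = -l^5 - 4*l^4 - 9*l^3 - 3*l^2 - 8*l + 1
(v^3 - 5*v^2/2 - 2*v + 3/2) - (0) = v^3 - 5*v^2/2 - 2*v + 3/2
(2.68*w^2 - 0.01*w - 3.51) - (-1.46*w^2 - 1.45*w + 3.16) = 4.14*w^2 + 1.44*w - 6.67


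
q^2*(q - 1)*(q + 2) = q^4 + q^3 - 2*q^2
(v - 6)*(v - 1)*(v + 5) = v^3 - 2*v^2 - 29*v + 30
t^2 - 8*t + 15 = (t - 5)*(t - 3)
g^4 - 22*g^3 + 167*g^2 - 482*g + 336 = (g - 8)*(g - 7)*(g - 6)*(g - 1)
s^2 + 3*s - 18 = (s - 3)*(s + 6)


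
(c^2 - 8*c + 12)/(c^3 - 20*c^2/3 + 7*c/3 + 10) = 3*(c - 2)/(3*c^2 - 2*c - 5)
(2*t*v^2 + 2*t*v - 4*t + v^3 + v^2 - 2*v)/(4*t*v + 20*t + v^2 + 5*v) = (2*t*v^2 + 2*t*v - 4*t + v^3 + v^2 - 2*v)/(4*t*v + 20*t + v^2 + 5*v)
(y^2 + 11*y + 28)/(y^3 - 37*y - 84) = (y + 7)/(y^2 - 4*y - 21)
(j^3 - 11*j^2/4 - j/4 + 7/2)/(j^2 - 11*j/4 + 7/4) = (j^2 - j - 2)/(j - 1)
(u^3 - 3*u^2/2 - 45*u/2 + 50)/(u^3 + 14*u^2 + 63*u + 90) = (u^2 - 13*u/2 + 10)/(u^2 + 9*u + 18)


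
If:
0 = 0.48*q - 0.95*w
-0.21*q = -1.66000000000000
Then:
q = 7.90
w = 3.99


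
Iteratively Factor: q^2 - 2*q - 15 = (q + 3)*(q - 5)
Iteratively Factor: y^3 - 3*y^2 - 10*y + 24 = (y - 2)*(y^2 - y - 12) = (y - 4)*(y - 2)*(y + 3)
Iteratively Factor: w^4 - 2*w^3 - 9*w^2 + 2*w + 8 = (w + 2)*(w^3 - 4*w^2 - w + 4) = (w + 1)*(w + 2)*(w^2 - 5*w + 4) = (w - 4)*(w + 1)*(w + 2)*(w - 1)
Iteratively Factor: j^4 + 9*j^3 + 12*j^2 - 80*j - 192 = (j + 4)*(j^3 + 5*j^2 - 8*j - 48) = (j + 4)^2*(j^2 + j - 12) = (j - 3)*(j + 4)^2*(j + 4)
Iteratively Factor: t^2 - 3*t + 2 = (t - 2)*(t - 1)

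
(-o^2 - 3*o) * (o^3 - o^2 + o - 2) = -o^5 - 2*o^4 + 2*o^3 - o^2 + 6*o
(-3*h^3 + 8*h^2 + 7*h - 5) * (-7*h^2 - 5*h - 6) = 21*h^5 - 41*h^4 - 71*h^3 - 48*h^2 - 17*h + 30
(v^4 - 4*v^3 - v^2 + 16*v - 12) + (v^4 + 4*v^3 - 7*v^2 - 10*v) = 2*v^4 - 8*v^2 + 6*v - 12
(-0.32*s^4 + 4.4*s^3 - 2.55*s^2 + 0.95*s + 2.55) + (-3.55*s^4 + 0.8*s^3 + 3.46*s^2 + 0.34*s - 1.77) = -3.87*s^4 + 5.2*s^3 + 0.91*s^2 + 1.29*s + 0.78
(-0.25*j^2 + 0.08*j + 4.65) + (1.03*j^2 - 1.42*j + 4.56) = 0.78*j^2 - 1.34*j + 9.21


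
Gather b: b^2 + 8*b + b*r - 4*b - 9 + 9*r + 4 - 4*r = b^2 + b*(r + 4) + 5*r - 5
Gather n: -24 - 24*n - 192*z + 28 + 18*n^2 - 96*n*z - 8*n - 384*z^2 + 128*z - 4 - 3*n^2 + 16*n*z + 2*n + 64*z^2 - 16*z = 15*n^2 + n*(-80*z - 30) - 320*z^2 - 80*z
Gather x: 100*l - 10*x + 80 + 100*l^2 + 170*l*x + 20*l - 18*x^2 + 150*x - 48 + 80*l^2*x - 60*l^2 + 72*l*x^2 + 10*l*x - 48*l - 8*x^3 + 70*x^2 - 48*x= 40*l^2 + 72*l - 8*x^3 + x^2*(72*l + 52) + x*(80*l^2 + 180*l + 92) + 32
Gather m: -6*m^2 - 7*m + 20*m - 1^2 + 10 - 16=-6*m^2 + 13*m - 7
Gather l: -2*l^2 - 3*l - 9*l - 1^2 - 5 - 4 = -2*l^2 - 12*l - 10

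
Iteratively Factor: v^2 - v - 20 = (v + 4)*(v - 5)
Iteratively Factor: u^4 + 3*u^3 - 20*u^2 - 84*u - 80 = (u + 2)*(u^3 + u^2 - 22*u - 40) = (u + 2)*(u + 4)*(u^2 - 3*u - 10) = (u - 5)*(u + 2)*(u + 4)*(u + 2)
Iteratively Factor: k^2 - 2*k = (k)*(k - 2)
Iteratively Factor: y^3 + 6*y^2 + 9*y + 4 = (y + 1)*(y^2 + 5*y + 4) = (y + 1)*(y + 4)*(y + 1)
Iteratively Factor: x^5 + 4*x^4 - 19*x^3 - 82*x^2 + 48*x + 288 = (x - 4)*(x^4 + 8*x^3 + 13*x^2 - 30*x - 72) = (x - 4)*(x - 2)*(x^3 + 10*x^2 + 33*x + 36) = (x - 4)*(x - 2)*(x + 3)*(x^2 + 7*x + 12) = (x - 4)*(x - 2)*(x + 3)^2*(x + 4)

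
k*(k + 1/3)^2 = k^3 + 2*k^2/3 + k/9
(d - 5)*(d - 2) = d^2 - 7*d + 10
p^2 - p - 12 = (p - 4)*(p + 3)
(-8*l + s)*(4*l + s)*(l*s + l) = -32*l^3*s - 32*l^3 - 4*l^2*s^2 - 4*l^2*s + l*s^3 + l*s^2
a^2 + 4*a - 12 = (a - 2)*(a + 6)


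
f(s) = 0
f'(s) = 0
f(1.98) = 0.00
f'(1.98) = 0.00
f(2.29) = 0.00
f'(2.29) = 0.00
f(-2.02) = 0.00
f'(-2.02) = 0.00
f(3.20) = 0.00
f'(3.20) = 0.00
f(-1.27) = 0.00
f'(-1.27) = 0.00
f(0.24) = 0.00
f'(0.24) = 0.00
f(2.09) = 0.00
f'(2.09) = 0.00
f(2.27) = 0.00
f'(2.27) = 0.00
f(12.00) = 0.00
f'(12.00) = 0.00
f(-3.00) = 0.00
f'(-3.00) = 0.00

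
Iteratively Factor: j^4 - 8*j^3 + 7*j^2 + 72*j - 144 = (j - 3)*(j^3 - 5*j^2 - 8*j + 48) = (j - 4)*(j - 3)*(j^2 - j - 12) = (j - 4)^2*(j - 3)*(j + 3)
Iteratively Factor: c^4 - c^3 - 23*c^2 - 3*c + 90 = (c - 5)*(c^3 + 4*c^2 - 3*c - 18) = (c - 5)*(c + 3)*(c^2 + c - 6) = (c - 5)*(c + 3)^2*(c - 2)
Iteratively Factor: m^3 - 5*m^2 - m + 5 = (m - 1)*(m^2 - 4*m - 5) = (m - 5)*(m - 1)*(m + 1)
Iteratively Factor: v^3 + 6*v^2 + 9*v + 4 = (v + 1)*(v^2 + 5*v + 4) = (v + 1)*(v + 4)*(v + 1)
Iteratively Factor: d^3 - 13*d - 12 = (d - 4)*(d^2 + 4*d + 3) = (d - 4)*(d + 1)*(d + 3)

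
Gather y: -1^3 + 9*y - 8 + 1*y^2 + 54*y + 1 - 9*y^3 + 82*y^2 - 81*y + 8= -9*y^3 + 83*y^2 - 18*y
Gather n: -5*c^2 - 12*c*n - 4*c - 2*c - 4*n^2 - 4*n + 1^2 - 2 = -5*c^2 - 6*c - 4*n^2 + n*(-12*c - 4) - 1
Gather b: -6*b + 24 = 24 - 6*b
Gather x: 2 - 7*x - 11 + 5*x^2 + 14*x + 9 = 5*x^2 + 7*x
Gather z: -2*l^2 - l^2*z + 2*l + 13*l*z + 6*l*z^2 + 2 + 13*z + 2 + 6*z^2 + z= -2*l^2 + 2*l + z^2*(6*l + 6) + z*(-l^2 + 13*l + 14) + 4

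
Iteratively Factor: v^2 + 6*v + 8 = (v + 4)*(v + 2)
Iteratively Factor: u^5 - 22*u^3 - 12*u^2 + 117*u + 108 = (u + 1)*(u^4 - u^3 - 21*u^2 + 9*u + 108) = (u + 1)*(u + 3)*(u^3 - 4*u^2 - 9*u + 36) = (u - 4)*(u + 1)*(u + 3)*(u^2 - 9) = (u - 4)*(u - 3)*(u + 1)*(u + 3)*(u + 3)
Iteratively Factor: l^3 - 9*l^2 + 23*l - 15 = (l - 5)*(l^2 - 4*l + 3) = (l - 5)*(l - 3)*(l - 1)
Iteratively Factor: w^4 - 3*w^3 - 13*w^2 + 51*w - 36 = (w - 3)*(w^3 - 13*w + 12) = (w - 3)*(w - 1)*(w^2 + w - 12) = (w - 3)*(w - 1)*(w + 4)*(w - 3)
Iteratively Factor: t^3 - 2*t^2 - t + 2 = (t - 1)*(t^2 - t - 2) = (t - 1)*(t + 1)*(t - 2)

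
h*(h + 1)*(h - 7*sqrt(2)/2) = h^3 - 7*sqrt(2)*h^2/2 + h^2 - 7*sqrt(2)*h/2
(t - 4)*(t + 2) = t^2 - 2*t - 8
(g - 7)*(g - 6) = g^2 - 13*g + 42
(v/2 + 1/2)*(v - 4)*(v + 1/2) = v^3/2 - 5*v^2/4 - 11*v/4 - 1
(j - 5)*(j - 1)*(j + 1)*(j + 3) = j^4 - 2*j^3 - 16*j^2 + 2*j + 15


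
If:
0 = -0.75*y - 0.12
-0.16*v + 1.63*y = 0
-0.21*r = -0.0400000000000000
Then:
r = 0.19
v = -1.63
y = -0.16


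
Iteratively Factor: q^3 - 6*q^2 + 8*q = (q - 4)*(q^2 - 2*q) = (q - 4)*(q - 2)*(q)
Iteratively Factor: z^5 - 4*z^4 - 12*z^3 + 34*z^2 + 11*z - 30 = (z - 5)*(z^4 + z^3 - 7*z^2 - z + 6) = (z - 5)*(z - 2)*(z^3 + 3*z^2 - z - 3) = (z - 5)*(z - 2)*(z + 3)*(z^2 - 1) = (z - 5)*(z - 2)*(z + 1)*(z + 3)*(z - 1)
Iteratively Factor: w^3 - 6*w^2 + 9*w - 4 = (w - 4)*(w^2 - 2*w + 1) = (w - 4)*(w - 1)*(w - 1)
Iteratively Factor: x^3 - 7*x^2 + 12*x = (x - 3)*(x^2 - 4*x) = (x - 4)*(x - 3)*(x)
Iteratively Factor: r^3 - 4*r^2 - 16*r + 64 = (r - 4)*(r^2 - 16) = (r - 4)^2*(r + 4)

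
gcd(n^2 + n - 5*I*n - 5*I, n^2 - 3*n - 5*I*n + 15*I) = n - 5*I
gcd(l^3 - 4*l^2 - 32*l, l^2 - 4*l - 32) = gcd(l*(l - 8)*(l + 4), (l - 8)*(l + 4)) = l^2 - 4*l - 32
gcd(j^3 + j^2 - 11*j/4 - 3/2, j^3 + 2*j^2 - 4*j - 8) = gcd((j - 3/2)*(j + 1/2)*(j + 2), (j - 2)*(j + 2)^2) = j + 2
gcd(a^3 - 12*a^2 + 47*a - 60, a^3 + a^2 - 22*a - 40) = a - 5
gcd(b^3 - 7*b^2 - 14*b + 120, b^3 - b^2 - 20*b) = b^2 - b - 20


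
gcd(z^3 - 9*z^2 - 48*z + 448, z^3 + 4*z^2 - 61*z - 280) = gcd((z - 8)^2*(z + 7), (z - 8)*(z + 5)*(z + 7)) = z^2 - z - 56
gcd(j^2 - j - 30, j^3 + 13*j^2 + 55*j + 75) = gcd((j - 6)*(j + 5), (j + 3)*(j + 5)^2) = j + 5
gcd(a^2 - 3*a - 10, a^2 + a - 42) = 1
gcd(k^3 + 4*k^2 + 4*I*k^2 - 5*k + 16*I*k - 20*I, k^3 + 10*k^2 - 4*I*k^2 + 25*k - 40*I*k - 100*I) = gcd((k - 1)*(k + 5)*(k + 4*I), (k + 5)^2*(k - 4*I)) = k + 5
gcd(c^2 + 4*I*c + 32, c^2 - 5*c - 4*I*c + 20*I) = c - 4*I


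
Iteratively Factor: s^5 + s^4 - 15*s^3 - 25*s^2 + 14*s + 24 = (s + 3)*(s^4 - 2*s^3 - 9*s^2 + 2*s + 8) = (s + 2)*(s + 3)*(s^3 - 4*s^2 - s + 4) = (s - 4)*(s + 2)*(s + 3)*(s^2 - 1) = (s - 4)*(s + 1)*(s + 2)*(s + 3)*(s - 1)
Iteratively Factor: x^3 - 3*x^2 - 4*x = (x + 1)*(x^2 - 4*x) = (x - 4)*(x + 1)*(x)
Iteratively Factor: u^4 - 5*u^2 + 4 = (u + 2)*(u^3 - 2*u^2 - u + 2) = (u - 2)*(u + 2)*(u^2 - 1) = (u - 2)*(u + 1)*(u + 2)*(u - 1)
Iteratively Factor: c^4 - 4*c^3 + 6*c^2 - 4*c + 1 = (c - 1)*(c^3 - 3*c^2 + 3*c - 1) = (c - 1)^2*(c^2 - 2*c + 1) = (c - 1)^3*(c - 1)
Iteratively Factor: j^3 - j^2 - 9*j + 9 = (j - 1)*(j^2 - 9) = (j - 1)*(j + 3)*(j - 3)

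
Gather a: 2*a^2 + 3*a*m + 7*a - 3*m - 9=2*a^2 + a*(3*m + 7) - 3*m - 9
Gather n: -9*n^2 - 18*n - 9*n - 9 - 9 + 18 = -9*n^2 - 27*n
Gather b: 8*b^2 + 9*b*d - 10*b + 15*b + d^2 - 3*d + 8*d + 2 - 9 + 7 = 8*b^2 + b*(9*d + 5) + d^2 + 5*d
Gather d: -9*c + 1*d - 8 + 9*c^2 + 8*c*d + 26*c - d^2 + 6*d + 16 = 9*c^2 + 17*c - d^2 + d*(8*c + 7) + 8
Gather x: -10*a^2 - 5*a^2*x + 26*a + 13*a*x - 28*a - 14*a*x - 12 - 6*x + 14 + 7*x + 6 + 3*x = -10*a^2 - 2*a + x*(-5*a^2 - a + 4) + 8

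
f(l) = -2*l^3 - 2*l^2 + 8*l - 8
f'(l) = -6*l^2 - 4*l + 8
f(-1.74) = -17.44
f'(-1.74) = -3.21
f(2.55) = -33.77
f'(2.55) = -41.22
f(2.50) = -31.75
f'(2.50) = -39.50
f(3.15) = -65.16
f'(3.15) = -64.14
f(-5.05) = 158.17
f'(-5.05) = -124.82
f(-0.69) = -13.82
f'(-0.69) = 7.90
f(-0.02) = -8.16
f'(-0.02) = 8.08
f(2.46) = -30.20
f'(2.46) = -38.15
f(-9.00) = 1216.00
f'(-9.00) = -442.00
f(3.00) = -56.00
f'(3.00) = -58.00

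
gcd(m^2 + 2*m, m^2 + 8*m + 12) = m + 2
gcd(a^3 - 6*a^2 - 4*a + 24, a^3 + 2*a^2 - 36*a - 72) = a^2 - 4*a - 12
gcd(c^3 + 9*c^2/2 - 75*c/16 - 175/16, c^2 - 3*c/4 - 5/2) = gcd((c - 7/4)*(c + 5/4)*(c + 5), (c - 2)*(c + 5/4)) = c + 5/4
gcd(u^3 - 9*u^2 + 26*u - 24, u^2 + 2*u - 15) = u - 3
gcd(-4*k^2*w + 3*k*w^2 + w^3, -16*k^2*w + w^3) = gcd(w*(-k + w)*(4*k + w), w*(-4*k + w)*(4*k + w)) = 4*k*w + w^2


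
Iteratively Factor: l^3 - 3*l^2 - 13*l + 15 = (l - 1)*(l^2 - 2*l - 15) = (l - 1)*(l + 3)*(l - 5)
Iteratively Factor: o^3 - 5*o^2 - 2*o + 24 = (o - 3)*(o^2 - 2*o - 8) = (o - 4)*(o - 3)*(o + 2)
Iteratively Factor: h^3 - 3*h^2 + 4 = (h - 2)*(h^2 - h - 2) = (h - 2)*(h + 1)*(h - 2)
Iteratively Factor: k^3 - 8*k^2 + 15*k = (k - 5)*(k^2 - 3*k) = (k - 5)*(k - 3)*(k)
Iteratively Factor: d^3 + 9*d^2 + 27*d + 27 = (d + 3)*(d^2 + 6*d + 9) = (d + 3)^2*(d + 3)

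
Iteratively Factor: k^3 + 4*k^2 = (k)*(k^2 + 4*k) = k^2*(k + 4)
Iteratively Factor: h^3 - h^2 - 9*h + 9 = (h - 1)*(h^2 - 9) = (h - 1)*(h + 3)*(h - 3)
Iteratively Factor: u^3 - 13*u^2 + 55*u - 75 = (u - 3)*(u^2 - 10*u + 25) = (u - 5)*(u - 3)*(u - 5)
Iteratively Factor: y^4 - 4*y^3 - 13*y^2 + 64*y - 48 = (y - 1)*(y^3 - 3*y^2 - 16*y + 48) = (y - 1)*(y + 4)*(y^2 - 7*y + 12) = (y - 3)*(y - 1)*(y + 4)*(y - 4)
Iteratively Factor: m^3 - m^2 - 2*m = (m)*(m^2 - m - 2) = m*(m + 1)*(m - 2)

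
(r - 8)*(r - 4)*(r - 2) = r^3 - 14*r^2 + 56*r - 64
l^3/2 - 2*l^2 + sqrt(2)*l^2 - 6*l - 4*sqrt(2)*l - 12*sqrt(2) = (l/2 + sqrt(2))*(l - 6)*(l + 2)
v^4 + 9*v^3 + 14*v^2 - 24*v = v*(v - 1)*(v + 4)*(v + 6)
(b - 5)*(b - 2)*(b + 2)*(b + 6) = b^4 + b^3 - 34*b^2 - 4*b + 120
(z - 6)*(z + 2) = z^2 - 4*z - 12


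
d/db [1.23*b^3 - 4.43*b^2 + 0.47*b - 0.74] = 3.69*b^2 - 8.86*b + 0.47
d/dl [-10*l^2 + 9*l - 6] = 9 - 20*l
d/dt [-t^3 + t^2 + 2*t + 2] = -3*t^2 + 2*t + 2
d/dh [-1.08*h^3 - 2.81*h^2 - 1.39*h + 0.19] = -3.24*h^2 - 5.62*h - 1.39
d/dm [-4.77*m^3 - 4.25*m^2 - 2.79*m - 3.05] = -14.31*m^2 - 8.5*m - 2.79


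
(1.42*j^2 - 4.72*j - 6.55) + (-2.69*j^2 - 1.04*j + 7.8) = -1.27*j^2 - 5.76*j + 1.25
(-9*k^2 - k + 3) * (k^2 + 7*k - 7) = -9*k^4 - 64*k^3 + 59*k^2 + 28*k - 21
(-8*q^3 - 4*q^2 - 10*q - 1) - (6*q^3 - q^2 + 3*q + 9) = -14*q^3 - 3*q^2 - 13*q - 10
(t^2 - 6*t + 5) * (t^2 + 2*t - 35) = t^4 - 4*t^3 - 42*t^2 + 220*t - 175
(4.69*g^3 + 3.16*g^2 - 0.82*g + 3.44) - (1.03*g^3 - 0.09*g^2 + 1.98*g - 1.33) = 3.66*g^3 + 3.25*g^2 - 2.8*g + 4.77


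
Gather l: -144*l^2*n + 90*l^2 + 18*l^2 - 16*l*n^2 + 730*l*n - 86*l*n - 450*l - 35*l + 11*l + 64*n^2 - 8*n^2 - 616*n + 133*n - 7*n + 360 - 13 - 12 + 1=l^2*(108 - 144*n) + l*(-16*n^2 + 644*n - 474) + 56*n^2 - 490*n + 336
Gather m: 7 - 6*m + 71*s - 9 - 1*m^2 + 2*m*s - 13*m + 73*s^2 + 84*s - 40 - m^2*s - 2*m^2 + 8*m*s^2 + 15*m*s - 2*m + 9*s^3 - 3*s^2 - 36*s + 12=m^2*(-s - 3) + m*(8*s^2 + 17*s - 21) + 9*s^3 + 70*s^2 + 119*s - 30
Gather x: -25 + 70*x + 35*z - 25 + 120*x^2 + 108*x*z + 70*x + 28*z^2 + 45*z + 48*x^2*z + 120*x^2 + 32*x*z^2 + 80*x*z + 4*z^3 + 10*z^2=x^2*(48*z + 240) + x*(32*z^2 + 188*z + 140) + 4*z^3 + 38*z^2 + 80*z - 50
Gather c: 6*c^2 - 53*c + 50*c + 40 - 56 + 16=6*c^2 - 3*c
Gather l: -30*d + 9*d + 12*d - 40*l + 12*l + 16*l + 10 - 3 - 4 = -9*d - 12*l + 3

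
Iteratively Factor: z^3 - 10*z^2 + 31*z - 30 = (z - 3)*(z^2 - 7*z + 10) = (z - 3)*(z - 2)*(z - 5)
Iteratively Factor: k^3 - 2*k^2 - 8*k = (k + 2)*(k^2 - 4*k) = k*(k + 2)*(k - 4)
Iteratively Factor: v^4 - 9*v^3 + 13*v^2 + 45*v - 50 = (v + 2)*(v^3 - 11*v^2 + 35*v - 25) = (v - 5)*(v + 2)*(v^2 - 6*v + 5) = (v - 5)*(v - 1)*(v + 2)*(v - 5)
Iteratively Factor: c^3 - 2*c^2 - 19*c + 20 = (c - 5)*(c^2 + 3*c - 4) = (c - 5)*(c - 1)*(c + 4)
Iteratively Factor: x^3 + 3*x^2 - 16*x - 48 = (x + 3)*(x^2 - 16) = (x - 4)*(x + 3)*(x + 4)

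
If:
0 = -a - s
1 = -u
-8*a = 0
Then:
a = 0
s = 0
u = -1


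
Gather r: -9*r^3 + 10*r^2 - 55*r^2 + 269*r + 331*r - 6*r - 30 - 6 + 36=-9*r^3 - 45*r^2 + 594*r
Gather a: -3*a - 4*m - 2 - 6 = -3*a - 4*m - 8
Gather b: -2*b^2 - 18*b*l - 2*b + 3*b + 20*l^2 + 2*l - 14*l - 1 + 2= -2*b^2 + b*(1 - 18*l) + 20*l^2 - 12*l + 1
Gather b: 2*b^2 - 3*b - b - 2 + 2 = 2*b^2 - 4*b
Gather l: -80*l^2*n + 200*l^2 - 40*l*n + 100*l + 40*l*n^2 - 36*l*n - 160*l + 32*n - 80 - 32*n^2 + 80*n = l^2*(200 - 80*n) + l*(40*n^2 - 76*n - 60) - 32*n^2 + 112*n - 80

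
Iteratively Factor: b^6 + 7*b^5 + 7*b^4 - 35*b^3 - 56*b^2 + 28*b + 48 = (b + 3)*(b^5 + 4*b^4 - 5*b^3 - 20*b^2 + 4*b + 16) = (b + 2)*(b + 3)*(b^4 + 2*b^3 - 9*b^2 - 2*b + 8) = (b - 2)*(b + 2)*(b + 3)*(b^3 + 4*b^2 - b - 4) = (b - 2)*(b + 1)*(b + 2)*(b + 3)*(b^2 + 3*b - 4) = (b - 2)*(b - 1)*(b + 1)*(b + 2)*(b + 3)*(b + 4)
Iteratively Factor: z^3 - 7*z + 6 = (z + 3)*(z^2 - 3*z + 2) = (z - 1)*(z + 3)*(z - 2)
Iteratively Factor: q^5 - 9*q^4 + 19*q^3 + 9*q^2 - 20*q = (q - 5)*(q^4 - 4*q^3 - q^2 + 4*q) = q*(q - 5)*(q^3 - 4*q^2 - q + 4) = q*(q - 5)*(q - 4)*(q^2 - 1) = q*(q - 5)*(q - 4)*(q + 1)*(q - 1)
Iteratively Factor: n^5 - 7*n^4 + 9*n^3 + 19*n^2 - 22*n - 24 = (n - 2)*(n^4 - 5*n^3 - n^2 + 17*n + 12) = (n - 2)*(n + 1)*(n^3 - 6*n^2 + 5*n + 12) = (n - 4)*(n - 2)*(n + 1)*(n^2 - 2*n - 3) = (n - 4)*(n - 3)*(n - 2)*(n + 1)*(n + 1)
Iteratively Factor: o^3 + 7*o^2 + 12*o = (o + 3)*(o^2 + 4*o) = o*(o + 3)*(o + 4)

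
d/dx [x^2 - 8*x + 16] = 2*x - 8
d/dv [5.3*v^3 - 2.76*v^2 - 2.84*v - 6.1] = 15.9*v^2 - 5.52*v - 2.84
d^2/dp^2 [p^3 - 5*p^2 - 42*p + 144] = 6*p - 10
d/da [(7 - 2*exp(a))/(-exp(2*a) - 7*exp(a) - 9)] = (-2*exp(2*a) + 14*exp(a) + 67)*exp(a)/(exp(4*a) + 14*exp(3*a) + 67*exp(2*a) + 126*exp(a) + 81)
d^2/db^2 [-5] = 0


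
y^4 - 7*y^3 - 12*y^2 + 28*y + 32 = (y - 8)*(y - 2)*(y + 1)*(y + 2)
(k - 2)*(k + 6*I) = k^2 - 2*k + 6*I*k - 12*I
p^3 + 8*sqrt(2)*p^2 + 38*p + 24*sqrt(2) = (p + sqrt(2))*(p + 3*sqrt(2))*(p + 4*sqrt(2))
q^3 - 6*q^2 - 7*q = q*(q - 7)*(q + 1)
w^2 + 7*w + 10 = (w + 2)*(w + 5)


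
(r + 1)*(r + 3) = r^2 + 4*r + 3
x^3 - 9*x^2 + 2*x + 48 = (x - 8)*(x - 3)*(x + 2)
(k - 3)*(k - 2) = k^2 - 5*k + 6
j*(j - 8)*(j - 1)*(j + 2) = j^4 - 7*j^3 - 10*j^2 + 16*j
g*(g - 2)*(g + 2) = g^3 - 4*g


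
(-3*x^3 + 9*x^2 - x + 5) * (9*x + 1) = -27*x^4 + 78*x^3 + 44*x + 5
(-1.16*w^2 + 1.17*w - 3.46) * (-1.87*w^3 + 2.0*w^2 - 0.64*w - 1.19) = 2.1692*w^5 - 4.5079*w^4 + 9.5526*w^3 - 6.2884*w^2 + 0.8221*w + 4.1174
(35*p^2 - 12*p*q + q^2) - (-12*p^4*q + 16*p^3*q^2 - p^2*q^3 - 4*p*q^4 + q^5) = 12*p^4*q - 16*p^3*q^2 + p^2*q^3 + 35*p^2 + 4*p*q^4 - 12*p*q - q^5 + q^2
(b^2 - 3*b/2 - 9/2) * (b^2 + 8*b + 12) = b^4 + 13*b^3/2 - 9*b^2/2 - 54*b - 54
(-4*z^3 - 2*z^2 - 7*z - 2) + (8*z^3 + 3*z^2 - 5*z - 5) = 4*z^3 + z^2 - 12*z - 7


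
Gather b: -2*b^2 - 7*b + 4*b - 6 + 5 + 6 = -2*b^2 - 3*b + 5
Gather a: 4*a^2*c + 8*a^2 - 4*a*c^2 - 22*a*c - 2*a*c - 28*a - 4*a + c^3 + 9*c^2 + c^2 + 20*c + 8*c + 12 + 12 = a^2*(4*c + 8) + a*(-4*c^2 - 24*c - 32) + c^3 + 10*c^2 + 28*c + 24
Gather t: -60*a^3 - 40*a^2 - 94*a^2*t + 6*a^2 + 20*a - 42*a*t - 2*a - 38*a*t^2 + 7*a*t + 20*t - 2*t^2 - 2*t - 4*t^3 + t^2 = -60*a^3 - 34*a^2 + 18*a - 4*t^3 + t^2*(-38*a - 1) + t*(-94*a^2 - 35*a + 18)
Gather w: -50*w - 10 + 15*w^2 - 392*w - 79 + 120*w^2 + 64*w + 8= 135*w^2 - 378*w - 81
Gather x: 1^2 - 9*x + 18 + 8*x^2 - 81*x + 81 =8*x^2 - 90*x + 100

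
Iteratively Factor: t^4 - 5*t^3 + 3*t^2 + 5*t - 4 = (t - 1)*(t^3 - 4*t^2 - t + 4) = (t - 1)^2*(t^2 - 3*t - 4) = (t - 1)^2*(t + 1)*(t - 4)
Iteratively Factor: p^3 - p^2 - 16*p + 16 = (p - 4)*(p^2 + 3*p - 4) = (p - 4)*(p - 1)*(p + 4)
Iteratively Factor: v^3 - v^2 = (v)*(v^2 - v) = v*(v - 1)*(v)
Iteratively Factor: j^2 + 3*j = (j)*(j + 3)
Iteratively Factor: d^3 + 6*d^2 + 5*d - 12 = (d + 4)*(d^2 + 2*d - 3) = (d + 3)*(d + 4)*(d - 1)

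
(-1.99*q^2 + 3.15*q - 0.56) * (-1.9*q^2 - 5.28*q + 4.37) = 3.781*q^4 + 4.5222*q^3 - 24.2643*q^2 + 16.7223*q - 2.4472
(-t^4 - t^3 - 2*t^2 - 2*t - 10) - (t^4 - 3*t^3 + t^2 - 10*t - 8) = -2*t^4 + 2*t^3 - 3*t^2 + 8*t - 2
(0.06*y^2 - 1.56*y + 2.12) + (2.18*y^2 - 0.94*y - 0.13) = 2.24*y^2 - 2.5*y + 1.99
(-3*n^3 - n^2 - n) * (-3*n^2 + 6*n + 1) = 9*n^5 - 15*n^4 - 6*n^3 - 7*n^2 - n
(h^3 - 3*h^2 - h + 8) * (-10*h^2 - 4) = -10*h^5 + 30*h^4 + 6*h^3 - 68*h^2 + 4*h - 32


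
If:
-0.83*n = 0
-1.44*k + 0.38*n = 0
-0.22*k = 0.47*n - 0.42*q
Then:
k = 0.00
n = 0.00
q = 0.00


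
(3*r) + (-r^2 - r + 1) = -r^2 + 2*r + 1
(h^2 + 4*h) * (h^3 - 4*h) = h^5 + 4*h^4 - 4*h^3 - 16*h^2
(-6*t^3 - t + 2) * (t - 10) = -6*t^4 + 60*t^3 - t^2 + 12*t - 20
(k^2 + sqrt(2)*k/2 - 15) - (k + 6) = k^2 - k + sqrt(2)*k/2 - 21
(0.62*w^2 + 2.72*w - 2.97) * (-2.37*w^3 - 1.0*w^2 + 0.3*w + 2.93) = -1.4694*w^5 - 7.0664*w^4 + 4.5049*w^3 + 5.6026*w^2 + 7.0786*w - 8.7021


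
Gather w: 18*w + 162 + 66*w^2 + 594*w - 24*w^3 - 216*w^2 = -24*w^3 - 150*w^2 + 612*w + 162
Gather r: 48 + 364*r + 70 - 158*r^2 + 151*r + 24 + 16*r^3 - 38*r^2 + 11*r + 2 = 16*r^3 - 196*r^2 + 526*r + 144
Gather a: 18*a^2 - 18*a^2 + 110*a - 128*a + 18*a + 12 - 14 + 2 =0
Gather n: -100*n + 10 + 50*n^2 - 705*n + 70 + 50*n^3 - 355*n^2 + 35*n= 50*n^3 - 305*n^2 - 770*n + 80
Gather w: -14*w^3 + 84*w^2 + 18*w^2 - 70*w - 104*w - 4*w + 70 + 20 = -14*w^3 + 102*w^2 - 178*w + 90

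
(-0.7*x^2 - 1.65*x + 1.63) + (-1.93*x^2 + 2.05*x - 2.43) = -2.63*x^2 + 0.4*x - 0.8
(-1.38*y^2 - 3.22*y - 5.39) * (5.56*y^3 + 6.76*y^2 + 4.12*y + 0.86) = -7.6728*y^5 - 27.232*y^4 - 57.4212*y^3 - 50.8896*y^2 - 24.976*y - 4.6354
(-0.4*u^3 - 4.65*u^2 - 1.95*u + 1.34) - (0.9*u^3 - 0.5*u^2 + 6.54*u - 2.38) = -1.3*u^3 - 4.15*u^2 - 8.49*u + 3.72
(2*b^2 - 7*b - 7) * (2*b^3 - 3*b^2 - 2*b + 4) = 4*b^5 - 20*b^4 + 3*b^3 + 43*b^2 - 14*b - 28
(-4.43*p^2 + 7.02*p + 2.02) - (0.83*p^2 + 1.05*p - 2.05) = -5.26*p^2 + 5.97*p + 4.07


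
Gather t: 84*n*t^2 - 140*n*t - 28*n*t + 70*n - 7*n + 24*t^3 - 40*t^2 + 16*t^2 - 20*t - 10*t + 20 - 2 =63*n + 24*t^3 + t^2*(84*n - 24) + t*(-168*n - 30) + 18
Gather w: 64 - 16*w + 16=80 - 16*w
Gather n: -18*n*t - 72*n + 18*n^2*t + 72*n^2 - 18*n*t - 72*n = n^2*(18*t + 72) + n*(-36*t - 144)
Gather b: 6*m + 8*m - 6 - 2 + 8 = 14*m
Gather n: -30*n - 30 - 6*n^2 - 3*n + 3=-6*n^2 - 33*n - 27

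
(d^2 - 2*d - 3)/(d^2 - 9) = (d + 1)/(d + 3)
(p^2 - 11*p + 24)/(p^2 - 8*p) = (p - 3)/p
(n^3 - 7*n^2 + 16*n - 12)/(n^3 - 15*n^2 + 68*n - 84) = (n^2 - 5*n + 6)/(n^2 - 13*n + 42)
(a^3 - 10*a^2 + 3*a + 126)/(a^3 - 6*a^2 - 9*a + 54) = (a - 7)/(a - 3)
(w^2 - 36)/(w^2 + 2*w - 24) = (w - 6)/(w - 4)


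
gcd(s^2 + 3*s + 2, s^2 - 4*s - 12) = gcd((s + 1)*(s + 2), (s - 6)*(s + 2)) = s + 2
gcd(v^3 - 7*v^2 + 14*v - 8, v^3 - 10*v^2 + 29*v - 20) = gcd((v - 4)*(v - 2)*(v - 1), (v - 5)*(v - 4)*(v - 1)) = v^2 - 5*v + 4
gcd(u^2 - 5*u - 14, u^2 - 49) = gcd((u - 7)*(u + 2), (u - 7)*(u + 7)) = u - 7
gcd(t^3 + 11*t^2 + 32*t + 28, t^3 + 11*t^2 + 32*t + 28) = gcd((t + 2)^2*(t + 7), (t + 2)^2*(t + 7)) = t^3 + 11*t^2 + 32*t + 28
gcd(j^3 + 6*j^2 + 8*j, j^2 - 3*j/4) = j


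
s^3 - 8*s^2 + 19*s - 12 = (s - 4)*(s - 3)*(s - 1)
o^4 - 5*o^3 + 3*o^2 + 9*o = o*(o - 3)^2*(o + 1)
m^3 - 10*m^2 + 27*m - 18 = (m - 6)*(m - 3)*(m - 1)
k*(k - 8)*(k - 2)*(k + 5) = k^4 - 5*k^3 - 34*k^2 + 80*k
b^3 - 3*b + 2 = (b - 1)^2*(b + 2)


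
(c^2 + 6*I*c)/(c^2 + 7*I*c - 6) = c/(c + I)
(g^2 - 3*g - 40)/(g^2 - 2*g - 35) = (g - 8)/(g - 7)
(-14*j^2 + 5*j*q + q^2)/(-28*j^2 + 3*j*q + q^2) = (-2*j + q)/(-4*j + q)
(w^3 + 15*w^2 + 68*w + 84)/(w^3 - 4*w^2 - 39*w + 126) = (w^2 + 9*w + 14)/(w^2 - 10*w + 21)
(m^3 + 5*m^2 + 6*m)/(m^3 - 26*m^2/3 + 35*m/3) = 3*(m^2 + 5*m + 6)/(3*m^2 - 26*m + 35)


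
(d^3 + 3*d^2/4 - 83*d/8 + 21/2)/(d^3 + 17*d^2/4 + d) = (8*d^2 - 26*d + 21)/(2*d*(4*d + 1))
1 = 1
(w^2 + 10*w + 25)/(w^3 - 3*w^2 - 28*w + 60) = (w + 5)/(w^2 - 8*w + 12)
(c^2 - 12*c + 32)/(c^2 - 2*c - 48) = (c - 4)/(c + 6)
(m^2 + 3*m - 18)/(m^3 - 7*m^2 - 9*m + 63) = (m + 6)/(m^2 - 4*m - 21)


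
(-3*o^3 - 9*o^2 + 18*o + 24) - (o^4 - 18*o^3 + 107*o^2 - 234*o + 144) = -o^4 + 15*o^3 - 116*o^2 + 252*o - 120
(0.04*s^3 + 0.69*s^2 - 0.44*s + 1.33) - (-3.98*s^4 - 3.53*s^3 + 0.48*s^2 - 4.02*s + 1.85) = 3.98*s^4 + 3.57*s^3 + 0.21*s^2 + 3.58*s - 0.52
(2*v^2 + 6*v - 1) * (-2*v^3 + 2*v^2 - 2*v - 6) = -4*v^5 - 8*v^4 + 10*v^3 - 26*v^2 - 34*v + 6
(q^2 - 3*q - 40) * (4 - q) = -q^3 + 7*q^2 + 28*q - 160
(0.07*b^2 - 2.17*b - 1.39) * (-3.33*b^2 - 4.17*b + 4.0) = -0.2331*b^4 + 6.9342*b^3 + 13.9576*b^2 - 2.8837*b - 5.56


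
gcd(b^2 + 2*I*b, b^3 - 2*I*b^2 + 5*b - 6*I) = b + 2*I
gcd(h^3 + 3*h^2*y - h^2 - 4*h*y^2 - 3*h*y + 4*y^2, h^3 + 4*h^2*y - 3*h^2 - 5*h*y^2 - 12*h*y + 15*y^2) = -h + y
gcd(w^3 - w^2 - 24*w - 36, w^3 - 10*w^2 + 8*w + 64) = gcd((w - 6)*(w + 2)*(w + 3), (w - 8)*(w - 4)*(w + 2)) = w + 2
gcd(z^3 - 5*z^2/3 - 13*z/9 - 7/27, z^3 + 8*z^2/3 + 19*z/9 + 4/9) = z + 1/3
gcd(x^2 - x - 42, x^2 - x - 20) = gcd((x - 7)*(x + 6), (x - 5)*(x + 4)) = 1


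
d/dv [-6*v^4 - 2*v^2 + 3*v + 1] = -24*v^3 - 4*v + 3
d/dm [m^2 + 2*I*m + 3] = 2*m + 2*I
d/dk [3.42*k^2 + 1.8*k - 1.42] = 6.84*k + 1.8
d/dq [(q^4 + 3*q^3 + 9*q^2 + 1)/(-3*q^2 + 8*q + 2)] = (-6*q^5 + 15*q^4 + 56*q^3 + 90*q^2 + 42*q - 8)/(9*q^4 - 48*q^3 + 52*q^2 + 32*q + 4)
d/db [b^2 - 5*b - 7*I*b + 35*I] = 2*b - 5 - 7*I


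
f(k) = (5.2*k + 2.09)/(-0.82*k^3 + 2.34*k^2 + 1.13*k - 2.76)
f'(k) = (5.2*k + 2.09)*(2.46*k^2 - 4.68*k - 1.13)/(-0.82*k^3 + 2.34*k^2 + 1.13*k - 2.76)^2 + 5.2/(-0.82*k^3 + 2.34*k^2 + 1.13*k - 2.76)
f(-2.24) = -0.61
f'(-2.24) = -0.51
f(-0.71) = 0.77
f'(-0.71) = -3.75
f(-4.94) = -0.16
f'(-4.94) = -0.05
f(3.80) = -2.26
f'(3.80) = 3.34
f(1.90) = 5.42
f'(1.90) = -0.44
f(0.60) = -3.68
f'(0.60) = -11.59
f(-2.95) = -0.38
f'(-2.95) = -0.21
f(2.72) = 14.44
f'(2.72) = 60.35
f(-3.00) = -0.36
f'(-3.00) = -0.20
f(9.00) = -0.12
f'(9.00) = 0.03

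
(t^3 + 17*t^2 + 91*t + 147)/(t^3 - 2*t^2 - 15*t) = (t^2 + 14*t + 49)/(t*(t - 5))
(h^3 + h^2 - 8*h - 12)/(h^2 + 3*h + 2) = (h^2 - h - 6)/(h + 1)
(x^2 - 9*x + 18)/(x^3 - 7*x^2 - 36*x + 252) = (x - 3)/(x^2 - x - 42)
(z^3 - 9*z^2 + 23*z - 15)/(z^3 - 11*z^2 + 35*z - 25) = (z - 3)/(z - 5)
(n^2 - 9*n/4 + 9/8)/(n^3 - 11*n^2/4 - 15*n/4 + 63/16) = 2*(2*n - 3)/(4*n^2 - 8*n - 21)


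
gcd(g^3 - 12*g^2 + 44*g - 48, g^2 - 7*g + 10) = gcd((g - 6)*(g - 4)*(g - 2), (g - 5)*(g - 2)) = g - 2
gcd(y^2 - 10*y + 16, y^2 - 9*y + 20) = 1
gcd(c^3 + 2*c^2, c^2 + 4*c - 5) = 1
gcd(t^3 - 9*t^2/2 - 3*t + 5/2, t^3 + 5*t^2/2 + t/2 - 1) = t^2 + t/2 - 1/2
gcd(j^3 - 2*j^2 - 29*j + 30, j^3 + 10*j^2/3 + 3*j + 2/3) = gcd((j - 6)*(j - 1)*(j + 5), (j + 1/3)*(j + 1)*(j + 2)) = 1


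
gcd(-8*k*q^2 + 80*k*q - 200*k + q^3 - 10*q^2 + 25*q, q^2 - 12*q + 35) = q - 5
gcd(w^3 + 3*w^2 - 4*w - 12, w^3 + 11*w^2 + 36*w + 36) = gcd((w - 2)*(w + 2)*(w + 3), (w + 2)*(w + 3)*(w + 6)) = w^2 + 5*w + 6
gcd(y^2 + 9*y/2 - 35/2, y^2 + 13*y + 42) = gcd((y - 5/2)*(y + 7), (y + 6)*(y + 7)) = y + 7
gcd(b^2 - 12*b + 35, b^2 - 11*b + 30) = b - 5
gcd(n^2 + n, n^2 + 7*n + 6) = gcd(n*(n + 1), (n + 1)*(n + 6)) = n + 1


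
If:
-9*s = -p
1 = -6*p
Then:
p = -1/6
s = -1/54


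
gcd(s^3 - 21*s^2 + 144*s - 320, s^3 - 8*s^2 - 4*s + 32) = s - 8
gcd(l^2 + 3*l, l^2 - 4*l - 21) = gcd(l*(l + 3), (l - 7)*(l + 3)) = l + 3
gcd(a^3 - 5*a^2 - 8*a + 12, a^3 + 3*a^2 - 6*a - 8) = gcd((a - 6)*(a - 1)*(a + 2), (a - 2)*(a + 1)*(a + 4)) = 1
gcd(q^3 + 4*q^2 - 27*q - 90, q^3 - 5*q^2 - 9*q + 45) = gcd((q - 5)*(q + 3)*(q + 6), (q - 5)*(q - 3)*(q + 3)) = q^2 - 2*q - 15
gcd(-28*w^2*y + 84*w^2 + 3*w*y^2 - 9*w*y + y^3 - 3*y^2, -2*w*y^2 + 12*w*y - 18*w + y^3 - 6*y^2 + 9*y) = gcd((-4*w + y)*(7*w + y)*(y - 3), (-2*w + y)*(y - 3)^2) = y - 3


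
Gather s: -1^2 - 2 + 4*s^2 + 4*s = 4*s^2 + 4*s - 3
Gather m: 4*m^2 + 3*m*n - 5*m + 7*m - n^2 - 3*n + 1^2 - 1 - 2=4*m^2 + m*(3*n + 2) - n^2 - 3*n - 2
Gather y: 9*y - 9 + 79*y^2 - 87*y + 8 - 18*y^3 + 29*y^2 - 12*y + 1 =-18*y^3 + 108*y^2 - 90*y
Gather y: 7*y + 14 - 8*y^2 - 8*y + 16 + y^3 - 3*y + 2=y^3 - 8*y^2 - 4*y + 32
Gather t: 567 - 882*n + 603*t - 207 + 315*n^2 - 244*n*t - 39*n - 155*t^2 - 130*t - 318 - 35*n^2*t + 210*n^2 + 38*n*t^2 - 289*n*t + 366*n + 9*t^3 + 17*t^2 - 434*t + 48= 525*n^2 - 555*n + 9*t^3 + t^2*(38*n - 138) + t*(-35*n^2 - 533*n + 39) + 90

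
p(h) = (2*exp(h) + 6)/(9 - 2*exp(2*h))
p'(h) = 2*exp(h)/(9 - 2*exp(2*h)) + 4*(2*exp(h) + 6)*exp(2*h)/(9 - 2*exp(2*h))^2 = 2*(4*(exp(h) + 3)*exp(h) - 2*exp(2*h) + 9)*exp(h)/(2*exp(2*h) - 9)^2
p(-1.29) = 0.74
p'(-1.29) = 0.09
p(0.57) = 3.47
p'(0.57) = 17.10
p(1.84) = -0.26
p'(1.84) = 0.42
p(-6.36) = 0.67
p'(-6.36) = 0.00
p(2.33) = -0.13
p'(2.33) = 0.17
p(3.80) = -0.02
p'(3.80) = 0.03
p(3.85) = -0.02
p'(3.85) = 0.02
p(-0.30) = 0.95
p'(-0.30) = 0.45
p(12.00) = 0.00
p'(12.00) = 0.00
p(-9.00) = 0.67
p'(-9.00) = 0.00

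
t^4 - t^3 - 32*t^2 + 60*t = t*(t - 5)*(t - 2)*(t + 6)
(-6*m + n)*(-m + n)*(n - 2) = 6*m^2*n - 12*m^2 - 7*m*n^2 + 14*m*n + n^3 - 2*n^2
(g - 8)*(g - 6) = g^2 - 14*g + 48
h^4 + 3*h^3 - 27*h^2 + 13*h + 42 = (h - 3)*(h - 2)*(h + 1)*(h + 7)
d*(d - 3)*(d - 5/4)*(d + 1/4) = d^4 - 4*d^3 + 43*d^2/16 + 15*d/16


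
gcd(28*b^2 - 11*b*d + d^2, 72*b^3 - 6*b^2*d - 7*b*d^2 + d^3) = 4*b - d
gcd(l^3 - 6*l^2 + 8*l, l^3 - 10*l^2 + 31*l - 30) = l - 2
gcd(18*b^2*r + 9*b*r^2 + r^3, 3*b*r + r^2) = 3*b*r + r^2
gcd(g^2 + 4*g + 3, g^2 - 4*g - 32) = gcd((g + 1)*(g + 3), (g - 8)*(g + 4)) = 1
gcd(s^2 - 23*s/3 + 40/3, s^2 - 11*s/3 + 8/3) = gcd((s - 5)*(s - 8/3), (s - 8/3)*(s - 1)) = s - 8/3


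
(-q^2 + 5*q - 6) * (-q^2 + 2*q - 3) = q^4 - 7*q^3 + 19*q^2 - 27*q + 18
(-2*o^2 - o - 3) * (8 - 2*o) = 4*o^3 - 14*o^2 - 2*o - 24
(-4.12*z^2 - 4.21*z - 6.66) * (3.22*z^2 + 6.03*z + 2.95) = -13.2664*z^4 - 38.3998*z^3 - 58.9855*z^2 - 52.5793*z - 19.647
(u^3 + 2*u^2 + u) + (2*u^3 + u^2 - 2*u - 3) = 3*u^3 + 3*u^2 - u - 3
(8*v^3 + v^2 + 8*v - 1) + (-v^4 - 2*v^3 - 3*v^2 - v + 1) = -v^4 + 6*v^3 - 2*v^2 + 7*v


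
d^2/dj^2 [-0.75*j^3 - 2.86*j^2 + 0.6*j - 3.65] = -4.5*j - 5.72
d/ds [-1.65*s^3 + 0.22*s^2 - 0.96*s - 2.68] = -4.95*s^2 + 0.44*s - 0.96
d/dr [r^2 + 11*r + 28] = 2*r + 11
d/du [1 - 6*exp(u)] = -6*exp(u)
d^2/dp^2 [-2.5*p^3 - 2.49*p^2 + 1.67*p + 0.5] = -15.0*p - 4.98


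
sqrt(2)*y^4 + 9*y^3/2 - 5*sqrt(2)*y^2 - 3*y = y*(y - sqrt(2))*(y + 3*sqrt(2))*(sqrt(2)*y + 1/2)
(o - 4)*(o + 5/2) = o^2 - 3*o/2 - 10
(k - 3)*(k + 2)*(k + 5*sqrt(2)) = k^3 - k^2 + 5*sqrt(2)*k^2 - 5*sqrt(2)*k - 6*k - 30*sqrt(2)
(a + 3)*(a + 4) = a^2 + 7*a + 12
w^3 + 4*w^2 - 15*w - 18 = (w - 3)*(w + 1)*(w + 6)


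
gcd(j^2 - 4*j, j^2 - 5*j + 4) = j - 4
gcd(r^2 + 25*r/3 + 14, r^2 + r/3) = 1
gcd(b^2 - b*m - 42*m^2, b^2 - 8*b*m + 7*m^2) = b - 7*m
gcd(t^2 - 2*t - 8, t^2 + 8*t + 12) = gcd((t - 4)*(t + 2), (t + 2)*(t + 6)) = t + 2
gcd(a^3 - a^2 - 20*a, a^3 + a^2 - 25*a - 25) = a - 5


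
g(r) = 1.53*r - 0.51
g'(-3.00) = 1.53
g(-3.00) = -5.10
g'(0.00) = 1.53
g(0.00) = -0.51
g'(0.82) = 1.53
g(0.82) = 0.74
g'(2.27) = 1.53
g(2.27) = 2.96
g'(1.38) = 1.53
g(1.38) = 1.60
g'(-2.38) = 1.53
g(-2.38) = -4.15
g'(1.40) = 1.53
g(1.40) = 1.63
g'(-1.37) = 1.53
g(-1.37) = -2.61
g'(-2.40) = 1.53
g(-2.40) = -4.18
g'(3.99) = 1.53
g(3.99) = 5.59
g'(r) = 1.53000000000000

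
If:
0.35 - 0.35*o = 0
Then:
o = 1.00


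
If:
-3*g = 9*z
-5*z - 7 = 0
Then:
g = 21/5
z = -7/5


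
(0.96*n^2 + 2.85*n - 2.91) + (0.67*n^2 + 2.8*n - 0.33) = 1.63*n^2 + 5.65*n - 3.24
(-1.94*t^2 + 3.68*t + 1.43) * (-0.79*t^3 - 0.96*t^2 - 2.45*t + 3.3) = 1.5326*t^5 - 1.0448*t^4 + 0.0905000000000005*t^3 - 16.7908*t^2 + 8.6405*t + 4.719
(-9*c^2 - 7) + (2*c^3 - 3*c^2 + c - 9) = 2*c^3 - 12*c^2 + c - 16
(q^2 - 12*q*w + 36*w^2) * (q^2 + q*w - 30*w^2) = q^4 - 11*q^3*w - 6*q^2*w^2 + 396*q*w^3 - 1080*w^4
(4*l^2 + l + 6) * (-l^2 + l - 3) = -4*l^4 + 3*l^3 - 17*l^2 + 3*l - 18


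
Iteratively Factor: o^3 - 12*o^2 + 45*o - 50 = (o - 2)*(o^2 - 10*o + 25) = (o - 5)*(o - 2)*(o - 5)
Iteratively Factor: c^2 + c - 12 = (c + 4)*(c - 3)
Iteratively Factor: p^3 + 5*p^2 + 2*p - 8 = (p + 2)*(p^2 + 3*p - 4) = (p - 1)*(p + 2)*(p + 4)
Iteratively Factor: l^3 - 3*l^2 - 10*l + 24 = (l - 2)*(l^2 - l - 12) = (l - 2)*(l + 3)*(l - 4)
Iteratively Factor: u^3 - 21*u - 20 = (u + 1)*(u^2 - u - 20) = (u + 1)*(u + 4)*(u - 5)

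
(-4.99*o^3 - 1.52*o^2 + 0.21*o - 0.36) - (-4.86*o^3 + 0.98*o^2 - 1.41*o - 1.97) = -0.13*o^3 - 2.5*o^2 + 1.62*o + 1.61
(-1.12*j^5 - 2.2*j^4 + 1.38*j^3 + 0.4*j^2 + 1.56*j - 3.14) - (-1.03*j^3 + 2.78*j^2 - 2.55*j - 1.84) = -1.12*j^5 - 2.2*j^4 + 2.41*j^3 - 2.38*j^2 + 4.11*j - 1.3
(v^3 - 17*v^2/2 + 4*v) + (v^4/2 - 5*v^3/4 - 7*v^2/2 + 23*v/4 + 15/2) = v^4/2 - v^3/4 - 12*v^2 + 39*v/4 + 15/2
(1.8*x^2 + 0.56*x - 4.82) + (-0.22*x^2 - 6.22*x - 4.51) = 1.58*x^2 - 5.66*x - 9.33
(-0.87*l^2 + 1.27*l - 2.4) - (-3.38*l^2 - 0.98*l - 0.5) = 2.51*l^2 + 2.25*l - 1.9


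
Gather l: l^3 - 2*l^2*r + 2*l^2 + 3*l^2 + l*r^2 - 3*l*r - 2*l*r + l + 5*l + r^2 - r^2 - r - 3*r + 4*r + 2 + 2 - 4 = l^3 + l^2*(5 - 2*r) + l*(r^2 - 5*r + 6)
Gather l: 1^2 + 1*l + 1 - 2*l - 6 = -l - 4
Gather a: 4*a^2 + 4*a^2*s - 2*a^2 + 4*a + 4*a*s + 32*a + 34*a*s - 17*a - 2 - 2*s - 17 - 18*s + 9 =a^2*(4*s + 2) + a*(38*s + 19) - 20*s - 10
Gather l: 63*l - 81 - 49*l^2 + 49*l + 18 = -49*l^2 + 112*l - 63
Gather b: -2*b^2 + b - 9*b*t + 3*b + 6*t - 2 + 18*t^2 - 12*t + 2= -2*b^2 + b*(4 - 9*t) + 18*t^2 - 6*t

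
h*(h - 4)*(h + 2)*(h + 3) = h^4 + h^3 - 14*h^2 - 24*h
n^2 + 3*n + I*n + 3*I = (n + 3)*(n + I)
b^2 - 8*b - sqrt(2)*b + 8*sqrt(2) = (b - 8)*(b - sqrt(2))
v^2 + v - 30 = (v - 5)*(v + 6)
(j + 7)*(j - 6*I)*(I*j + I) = I*j^3 + 6*j^2 + 8*I*j^2 + 48*j + 7*I*j + 42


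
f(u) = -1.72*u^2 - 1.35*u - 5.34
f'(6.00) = -21.99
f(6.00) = -75.36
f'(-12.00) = 39.93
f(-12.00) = -236.82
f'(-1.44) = 3.60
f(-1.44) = -6.96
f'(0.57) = -3.31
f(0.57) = -6.67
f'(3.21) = -12.39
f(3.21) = -27.40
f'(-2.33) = 6.67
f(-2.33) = -11.53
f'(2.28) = -9.19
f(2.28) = -17.36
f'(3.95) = -14.94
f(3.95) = -37.51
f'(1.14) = -5.27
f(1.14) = -9.11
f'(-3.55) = 10.86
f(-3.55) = -22.22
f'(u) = -3.44*u - 1.35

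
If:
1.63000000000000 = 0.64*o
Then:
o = 2.55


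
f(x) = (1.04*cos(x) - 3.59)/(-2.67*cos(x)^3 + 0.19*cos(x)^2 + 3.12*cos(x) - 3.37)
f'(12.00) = -0.93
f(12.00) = 1.23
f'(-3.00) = -0.29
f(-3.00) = 1.25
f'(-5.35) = 0.12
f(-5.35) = 1.48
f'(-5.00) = -0.88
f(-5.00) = 1.30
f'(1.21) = -0.81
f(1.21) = 1.36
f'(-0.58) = -0.93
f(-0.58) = 1.24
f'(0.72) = 0.83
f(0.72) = 1.37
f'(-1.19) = 0.77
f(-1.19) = 1.38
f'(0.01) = 0.02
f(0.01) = 0.93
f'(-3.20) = 0.12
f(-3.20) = 1.27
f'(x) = (1.04*cos(x) - 3.59)*(-8.01*sin(x)*cos(x)^2 + 0.38*sin(x)*cos(x) + 3.12*sin(x))/(-2.67*cos(x)^3 + 0.19*cos(x)^2 + 3.12*cos(x) - 3.37)^2 - 1.04*sin(x)/(-2.67*cos(x)^3 + 0.19*cos(x)^2 + 3.12*cos(x) - 3.37)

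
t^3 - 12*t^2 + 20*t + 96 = (t - 8)*(t - 6)*(t + 2)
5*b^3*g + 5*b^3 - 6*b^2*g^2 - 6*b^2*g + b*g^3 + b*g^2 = (-5*b + g)*(-b + g)*(b*g + b)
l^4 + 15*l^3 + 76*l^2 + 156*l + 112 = (l + 2)^2*(l + 4)*(l + 7)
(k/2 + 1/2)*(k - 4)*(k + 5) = k^3/2 + k^2 - 19*k/2 - 10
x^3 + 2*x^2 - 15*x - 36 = (x - 4)*(x + 3)^2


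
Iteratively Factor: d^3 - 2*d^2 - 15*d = (d)*(d^2 - 2*d - 15) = d*(d + 3)*(d - 5)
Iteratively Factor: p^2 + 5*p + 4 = (p + 1)*(p + 4)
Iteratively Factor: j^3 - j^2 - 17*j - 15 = (j + 1)*(j^2 - 2*j - 15) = (j + 1)*(j + 3)*(j - 5)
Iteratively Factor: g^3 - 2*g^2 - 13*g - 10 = (g + 2)*(g^2 - 4*g - 5) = (g - 5)*(g + 2)*(g + 1)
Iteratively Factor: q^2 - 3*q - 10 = (q + 2)*(q - 5)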